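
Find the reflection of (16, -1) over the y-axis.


Reflection across y-axis: (x, y) -> (-x, y)
(16, -1) -> (-16, -1)

(-16, -1)


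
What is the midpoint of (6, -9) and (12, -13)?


Midpoint = ((6+12)/2, (-9+-13)/2) = (9, -11)

(9, -11)


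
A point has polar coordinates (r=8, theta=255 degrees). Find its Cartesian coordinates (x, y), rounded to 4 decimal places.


x = 8 * cos(255) = -2.0706
y = 8 * sin(255) = -7.7274

(-2.0706, -7.7274)


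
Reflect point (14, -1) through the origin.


Reflection through origin: (x, y) -> (-x, -y)
(14, -1) -> (-14, 1)

(-14, 1)


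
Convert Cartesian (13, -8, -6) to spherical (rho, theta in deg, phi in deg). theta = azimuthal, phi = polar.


rho = sqrt(13^2 + (-8)^2 + (-6)^2) = 16.4012
theta = atan2(-8, 13) = 328.3925 deg
phi = acos(-6/16.4012) = 111.4585 deg

rho = 16.4012, theta = 328.3925 deg, phi = 111.4585 deg


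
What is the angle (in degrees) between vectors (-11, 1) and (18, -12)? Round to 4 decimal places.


dot = -11*18 + 1*-12 = -210
|u| = 11.0454, |v| = 21.6333
cos(angle) = -0.8789
angle = 151.5044 degrees

151.5044 degrees


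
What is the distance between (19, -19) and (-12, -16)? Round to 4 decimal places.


d = sqrt((-12-19)^2 + (-16--19)^2) = 31.1448

31.1448


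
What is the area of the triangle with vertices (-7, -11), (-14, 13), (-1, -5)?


Area = |x1(y2-y3) + x2(y3-y1) + x3(y1-y2)| / 2
= |-7*(13--5) + -14*(-5--11) + -1*(-11-13)| / 2
= 93

93


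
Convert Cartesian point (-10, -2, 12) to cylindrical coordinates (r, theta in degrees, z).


r = sqrt((-10)^2 + (-2)^2) = 10.198
theta = atan2(-2, -10) = 191.3099 deg
z = 12

r = 10.198, theta = 191.3099 deg, z = 12


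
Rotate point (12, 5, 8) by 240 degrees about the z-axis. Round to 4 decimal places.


x' = 12*cos(240) - 5*sin(240) = -1.6699
y' = 12*sin(240) + 5*cos(240) = -12.8923
z' = 8

(-1.6699, -12.8923, 8)


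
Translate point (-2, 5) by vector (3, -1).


Translation: (x+dx, y+dy) = (-2+3, 5+-1) = (1, 4)

(1, 4)


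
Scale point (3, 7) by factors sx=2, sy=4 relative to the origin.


Scaling: (x*sx, y*sy) = (3*2, 7*4) = (6, 28)

(6, 28)


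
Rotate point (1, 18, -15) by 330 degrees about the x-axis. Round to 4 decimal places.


x' = 1
y' = 18*cos(330) - -15*sin(330) = 8.0885
z' = 18*sin(330) + -15*cos(330) = -21.9904

(1, 8.0885, -21.9904)


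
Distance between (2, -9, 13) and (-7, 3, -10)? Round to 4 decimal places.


d = sqrt((-7-2)^2 + (3--9)^2 + (-10-13)^2) = 27.4591

27.4591


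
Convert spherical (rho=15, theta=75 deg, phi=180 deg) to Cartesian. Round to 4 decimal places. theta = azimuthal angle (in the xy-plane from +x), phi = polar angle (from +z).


x = 15 * sin(180) * cos(75) = 0
y = 15 * sin(180) * sin(75) = 0
z = 15 * cos(180) = -15

(0, 0, -15)


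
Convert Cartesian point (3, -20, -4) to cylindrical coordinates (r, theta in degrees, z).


r = sqrt(3^2 + (-20)^2) = 20.2237
theta = atan2(-20, 3) = 278.5308 deg
z = -4

r = 20.2237, theta = 278.5308 deg, z = -4


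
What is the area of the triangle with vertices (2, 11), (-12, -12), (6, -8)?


Area = |x1(y2-y3) + x2(y3-y1) + x3(y1-y2)| / 2
= |2*(-12--8) + -12*(-8-11) + 6*(11--12)| / 2
= 179

179


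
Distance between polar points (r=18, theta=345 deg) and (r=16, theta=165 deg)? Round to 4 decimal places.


d = sqrt(r1^2 + r2^2 - 2*r1*r2*cos(t2-t1))
d = sqrt(18^2 + 16^2 - 2*18*16*cos(165-345)) = 34

34


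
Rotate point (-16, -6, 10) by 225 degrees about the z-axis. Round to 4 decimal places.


x' = -16*cos(225) - -6*sin(225) = 7.0711
y' = -16*sin(225) + -6*cos(225) = 15.5563
z' = 10

(7.0711, 15.5563, 10)


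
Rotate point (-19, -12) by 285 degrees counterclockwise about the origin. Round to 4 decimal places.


x' = -19*cos(285) - -12*sin(285) = -16.5087
y' = -19*sin(285) + -12*cos(285) = 15.2468

(-16.5087, 15.2468)


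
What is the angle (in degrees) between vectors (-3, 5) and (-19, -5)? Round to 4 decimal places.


dot = -3*-19 + 5*-5 = 32
|u| = 5.831, |v| = 19.6469
cos(angle) = 0.2793
angle = 73.7798 degrees

73.7798 degrees


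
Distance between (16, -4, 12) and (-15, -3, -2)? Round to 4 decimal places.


d = sqrt((-15-16)^2 + (-3--4)^2 + (-2-12)^2) = 34.0294

34.0294


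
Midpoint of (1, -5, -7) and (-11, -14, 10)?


Midpoint = ((1+-11)/2, (-5+-14)/2, (-7+10)/2) = (-5, -9.5, 1.5)

(-5, -9.5, 1.5)


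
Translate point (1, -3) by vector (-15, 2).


Translation: (x+dx, y+dy) = (1+-15, -3+2) = (-14, -1)

(-14, -1)


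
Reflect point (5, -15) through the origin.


Reflection through origin: (x, y) -> (-x, -y)
(5, -15) -> (-5, 15)

(-5, 15)


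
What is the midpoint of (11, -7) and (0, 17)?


Midpoint = ((11+0)/2, (-7+17)/2) = (5.5, 5)

(5.5, 5)


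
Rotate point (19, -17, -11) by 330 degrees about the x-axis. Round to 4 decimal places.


x' = 19
y' = -17*cos(330) - -11*sin(330) = -20.2224
z' = -17*sin(330) + -11*cos(330) = -1.0263

(19, -20.2224, -1.0263)


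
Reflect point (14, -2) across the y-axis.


Reflection across y-axis: (x, y) -> (-x, y)
(14, -2) -> (-14, -2)

(-14, -2)


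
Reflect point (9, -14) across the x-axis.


Reflection across x-axis: (x, y) -> (x, -y)
(9, -14) -> (9, 14)

(9, 14)


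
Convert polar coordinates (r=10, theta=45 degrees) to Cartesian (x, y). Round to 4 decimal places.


x = 10 * cos(45) = 7.0711
y = 10 * sin(45) = 7.0711

(7.0711, 7.0711)


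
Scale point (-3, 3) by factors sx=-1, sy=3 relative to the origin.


Scaling: (x*sx, y*sy) = (-3*-1, 3*3) = (3, 9)

(3, 9)


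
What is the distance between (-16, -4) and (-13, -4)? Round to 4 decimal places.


d = sqrt((-13--16)^2 + (-4--4)^2) = 3

3


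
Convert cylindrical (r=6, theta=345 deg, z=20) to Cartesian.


x = 6 * cos(345) = 5.7956
y = 6 * sin(345) = -1.5529
z = 20

(5.7956, -1.5529, 20)


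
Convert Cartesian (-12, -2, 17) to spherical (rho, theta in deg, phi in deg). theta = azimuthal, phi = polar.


rho = sqrt((-12)^2 + (-2)^2 + 17^2) = 20.9045
theta = atan2(-2, -12) = 189.4623 deg
phi = acos(17/20.9045) = 35.5882 deg

rho = 20.9045, theta = 189.4623 deg, phi = 35.5882 deg


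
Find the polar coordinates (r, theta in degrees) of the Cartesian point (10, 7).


r = sqrt(10^2 + 7^2) = 12.2066
theta = atan2(7, 10) = 34.992 degrees

r = 12.2066, theta = 34.992 degrees


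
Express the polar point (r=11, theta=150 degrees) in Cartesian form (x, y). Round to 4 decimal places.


x = 11 * cos(150) = -9.5263
y = 11 * sin(150) = 5.5

(-9.5263, 5.5)


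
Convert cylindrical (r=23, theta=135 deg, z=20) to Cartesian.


x = 23 * cos(135) = -16.2635
y = 23 * sin(135) = 16.2635
z = 20

(-16.2635, 16.2635, 20)


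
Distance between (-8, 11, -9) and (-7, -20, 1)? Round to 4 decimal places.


d = sqrt((-7--8)^2 + (-20-11)^2 + (1--9)^2) = 32.5883

32.5883


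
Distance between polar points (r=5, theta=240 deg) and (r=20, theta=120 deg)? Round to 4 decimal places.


d = sqrt(r1^2 + r2^2 - 2*r1*r2*cos(t2-t1))
d = sqrt(5^2 + 20^2 - 2*5*20*cos(120-240)) = 22.9129

22.9129


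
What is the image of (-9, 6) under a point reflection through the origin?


Reflection through origin: (x, y) -> (-x, -y)
(-9, 6) -> (9, -6)

(9, -6)


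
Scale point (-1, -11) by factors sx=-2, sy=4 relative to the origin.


Scaling: (x*sx, y*sy) = (-1*-2, -11*4) = (2, -44)

(2, -44)


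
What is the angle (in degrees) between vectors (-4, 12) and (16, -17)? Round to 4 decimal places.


dot = -4*16 + 12*-17 = -268
|u| = 12.6491, |v| = 23.3452
cos(angle) = -0.9076
angle = 155.1707 degrees

155.1707 degrees


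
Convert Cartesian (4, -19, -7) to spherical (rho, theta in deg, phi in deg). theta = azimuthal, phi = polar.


rho = sqrt(4^2 + (-19)^2 + (-7)^2) = 20.6398
theta = atan2(-19, 4) = 281.8887 deg
phi = acos(-7/20.6398) = 109.8252 deg

rho = 20.6398, theta = 281.8887 deg, phi = 109.8252 deg


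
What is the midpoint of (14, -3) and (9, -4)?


Midpoint = ((14+9)/2, (-3+-4)/2) = (11.5, -3.5)

(11.5, -3.5)


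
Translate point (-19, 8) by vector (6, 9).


Translation: (x+dx, y+dy) = (-19+6, 8+9) = (-13, 17)

(-13, 17)


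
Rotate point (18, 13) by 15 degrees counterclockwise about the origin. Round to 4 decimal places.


x' = 18*cos(15) - 13*sin(15) = 14.022
y' = 18*sin(15) + 13*cos(15) = 17.2158

(14.022, 17.2158)


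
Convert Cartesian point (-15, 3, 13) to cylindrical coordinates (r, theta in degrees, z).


r = sqrt((-15)^2 + 3^2) = 15.2971
theta = atan2(3, -15) = 168.6901 deg
z = 13

r = 15.2971, theta = 168.6901 deg, z = 13


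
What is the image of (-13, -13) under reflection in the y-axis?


Reflection across y-axis: (x, y) -> (-x, y)
(-13, -13) -> (13, -13)

(13, -13)


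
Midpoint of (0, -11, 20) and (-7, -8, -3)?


Midpoint = ((0+-7)/2, (-11+-8)/2, (20+-3)/2) = (-3.5, -9.5, 8.5)

(-3.5, -9.5, 8.5)


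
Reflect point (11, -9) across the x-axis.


Reflection across x-axis: (x, y) -> (x, -y)
(11, -9) -> (11, 9)

(11, 9)


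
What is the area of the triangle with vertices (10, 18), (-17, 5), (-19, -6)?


Area = |x1(y2-y3) + x2(y3-y1) + x3(y1-y2)| / 2
= |10*(5--6) + -17*(-6-18) + -19*(18-5)| / 2
= 135.5

135.5


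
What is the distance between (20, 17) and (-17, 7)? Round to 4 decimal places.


d = sqrt((-17-20)^2 + (7-17)^2) = 38.3275

38.3275


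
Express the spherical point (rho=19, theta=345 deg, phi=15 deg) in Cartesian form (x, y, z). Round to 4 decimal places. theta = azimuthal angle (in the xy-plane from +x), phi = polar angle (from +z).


x = 19 * sin(15) * cos(345) = 4.75
y = 19 * sin(15) * sin(345) = -1.2728
z = 19 * cos(15) = 18.3526

(4.75, -1.2728, 18.3526)


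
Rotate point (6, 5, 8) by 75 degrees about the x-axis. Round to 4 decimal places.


x' = 6
y' = 5*cos(75) - 8*sin(75) = -6.4333
z' = 5*sin(75) + 8*cos(75) = 6.9002

(6, -6.4333, 6.9002)


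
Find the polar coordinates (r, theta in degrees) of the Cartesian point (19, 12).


r = sqrt(19^2 + 12^2) = 22.4722
theta = atan2(12, 19) = 32.2756 degrees

r = 22.4722, theta = 32.2756 degrees


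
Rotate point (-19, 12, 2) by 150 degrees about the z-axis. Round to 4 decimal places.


x' = -19*cos(150) - 12*sin(150) = 10.4545
y' = -19*sin(150) + 12*cos(150) = -19.8923
z' = 2

(10.4545, -19.8923, 2)


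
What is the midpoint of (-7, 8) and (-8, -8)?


Midpoint = ((-7+-8)/2, (8+-8)/2) = (-7.5, 0)

(-7.5, 0)


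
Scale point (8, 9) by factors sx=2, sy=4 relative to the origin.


Scaling: (x*sx, y*sy) = (8*2, 9*4) = (16, 36)

(16, 36)


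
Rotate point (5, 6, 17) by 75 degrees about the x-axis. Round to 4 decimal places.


x' = 5
y' = 6*cos(75) - 17*sin(75) = -14.8678
z' = 6*sin(75) + 17*cos(75) = 10.1955

(5, -14.8678, 10.1955)


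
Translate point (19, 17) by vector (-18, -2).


Translation: (x+dx, y+dy) = (19+-18, 17+-2) = (1, 15)

(1, 15)


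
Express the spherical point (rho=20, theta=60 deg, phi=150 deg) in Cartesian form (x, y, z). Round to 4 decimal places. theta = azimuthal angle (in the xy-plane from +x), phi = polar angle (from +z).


x = 20 * sin(150) * cos(60) = 5
y = 20 * sin(150) * sin(60) = 8.6603
z = 20 * cos(150) = -17.3205

(5, 8.6603, -17.3205)


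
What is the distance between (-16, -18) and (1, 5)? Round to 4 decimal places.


d = sqrt((1--16)^2 + (5--18)^2) = 28.6007

28.6007


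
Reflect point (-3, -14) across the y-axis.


Reflection across y-axis: (x, y) -> (-x, y)
(-3, -14) -> (3, -14)

(3, -14)


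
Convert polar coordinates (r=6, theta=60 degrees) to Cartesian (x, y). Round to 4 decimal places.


x = 6 * cos(60) = 3
y = 6 * sin(60) = 5.1962

(3, 5.1962)


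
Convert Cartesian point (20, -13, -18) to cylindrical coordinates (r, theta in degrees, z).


r = sqrt(20^2 + (-13)^2) = 23.8537
theta = atan2(-13, 20) = 326.9761 deg
z = -18

r = 23.8537, theta = 326.9761 deg, z = -18


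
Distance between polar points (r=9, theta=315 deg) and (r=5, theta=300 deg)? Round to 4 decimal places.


d = sqrt(r1^2 + r2^2 - 2*r1*r2*cos(t2-t1))
d = sqrt(9^2 + 5^2 - 2*9*5*cos(300-315)) = 4.3665

4.3665


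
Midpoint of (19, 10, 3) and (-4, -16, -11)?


Midpoint = ((19+-4)/2, (10+-16)/2, (3+-11)/2) = (7.5, -3, -4)

(7.5, -3, -4)


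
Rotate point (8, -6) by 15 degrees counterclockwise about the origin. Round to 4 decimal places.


x' = 8*cos(15) - -6*sin(15) = 9.2803
y' = 8*sin(15) + -6*cos(15) = -3.725

(9.2803, -3.725)


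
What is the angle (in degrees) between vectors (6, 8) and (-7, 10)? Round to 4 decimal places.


dot = 6*-7 + 8*10 = 38
|u| = 10, |v| = 12.2066
cos(angle) = 0.3113
angle = 71.8619 degrees

71.8619 degrees


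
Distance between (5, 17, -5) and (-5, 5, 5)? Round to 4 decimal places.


d = sqrt((-5-5)^2 + (5-17)^2 + (5--5)^2) = 18.5472

18.5472


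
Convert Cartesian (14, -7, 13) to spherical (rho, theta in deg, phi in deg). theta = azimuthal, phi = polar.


rho = sqrt(14^2 + (-7)^2 + 13^2) = 20.347
theta = atan2(-7, 14) = 333.4349 deg
phi = acos(13/20.347) = 50.289 deg

rho = 20.347, theta = 333.4349 deg, phi = 50.289 deg


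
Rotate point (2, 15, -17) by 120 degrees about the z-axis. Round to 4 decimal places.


x' = 2*cos(120) - 15*sin(120) = -13.9904
y' = 2*sin(120) + 15*cos(120) = -5.7679
z' = -17

(-13.9904, -5.7679, -17)


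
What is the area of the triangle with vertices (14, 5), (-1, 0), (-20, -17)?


Area = |x1(y2-y3) + x2(y3-y1) + x3(y1-y2)| / 2
= |14*(0--17) + -1*(-17-5) + -20*(5-0)| / 2
= 80

80


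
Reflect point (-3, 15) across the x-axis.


Reflection across x-axis: (x, y) -> (x, -y)
(-3, 15) -> (-3, -15)

(-3, -15)


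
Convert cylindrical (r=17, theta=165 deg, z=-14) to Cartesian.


x = 17 * cos(165) = -16.4207
y = 17 * sin(165) = 4.3999
z = -14

(-16.4207, 4.3999, -14)


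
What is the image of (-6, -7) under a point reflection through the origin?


Reflection through origin: (x, y) -> (-x, -y)
(-6, -7) -> (6, 7)

(6, 7)


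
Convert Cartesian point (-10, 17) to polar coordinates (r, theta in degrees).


r = sqrt((-10)^2 + 17^2) = 19.7231
theta = atan2(17, -10) = 120.4655 degrees

r = 19.7231, theta = 120.4655 degrees


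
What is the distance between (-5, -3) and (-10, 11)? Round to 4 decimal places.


d = sqrt((-10--5)^2 + (11--3)^2) = 14.8661

14.8661


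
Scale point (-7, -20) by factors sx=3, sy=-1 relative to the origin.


Scaling: (x*sx, y*sy) = (-7*3, -20*-1) = (-21, 20)

(-21, 20)


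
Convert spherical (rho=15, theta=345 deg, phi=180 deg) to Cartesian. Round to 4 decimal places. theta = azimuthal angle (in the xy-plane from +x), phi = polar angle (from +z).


x = 15 * sin(180) * cos(345) = 0
y = 15 * sin(180) * sin(345) = 0
z = 15 * cos(180) = -15

(0, 0, -15)


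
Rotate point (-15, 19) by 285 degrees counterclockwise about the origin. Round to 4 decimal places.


x' = -15*cos(285) - 19*sin(285) = 14.4703
y' = -15*sin(285) + 19*cos(285) = 19.4064

(14.4703, 19.4064)


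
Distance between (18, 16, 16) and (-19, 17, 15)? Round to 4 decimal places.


d = sqrt((-19-18)^2 + (17-16)^2 + (15-16)^2) = 37.027

37.027


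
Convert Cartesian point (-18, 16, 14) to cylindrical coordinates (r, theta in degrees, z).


r = sqrt((-18)^2 + 16^2) = 24.0832
theta = atan2(16, -18) = 138.3665 deg
z = 14

r = 24.0832, theta = 138.3665 deg, z = 14


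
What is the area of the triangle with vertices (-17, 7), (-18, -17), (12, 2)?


Area = |x1(y2-y3) + x2(y3-y1) + x3(y1-y2)| / 2
= |-17*(-17-2) + -18*(2-7) + 12*(7--17)| / 2
= 350.5

350.5


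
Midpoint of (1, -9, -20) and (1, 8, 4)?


Midpoint = ((1+1)/2, (-9+8)/2, (-20+4)/2) = (1, -0.5, -8)

(1, -0.5, -8)


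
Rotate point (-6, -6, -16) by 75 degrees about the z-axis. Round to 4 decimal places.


x' = -6*cos(75) - -6*sin(75) = 4.2426
y' = -6*sin(75) + -6*cos(75) = -7.3485
z' = -16

(4.2426, -7.3485, -16)


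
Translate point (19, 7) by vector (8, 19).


Translation: (x+dx, y+dy) = (19+8, 7+19) = (27, 26)

(27, 26)


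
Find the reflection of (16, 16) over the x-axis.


Reflection across x-axis: (x, y) -> (x, -y)
(16, 16) -> (16, -16)

(16, -16)


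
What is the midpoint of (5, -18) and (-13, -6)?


Midpoint = ((5+-13)/2, (-18+-6)/2) = (-4, -12)

(-4, -12)


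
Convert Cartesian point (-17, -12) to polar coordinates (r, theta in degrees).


r = sqrt((-17)^2 + (-12)^2) = 20.8087
theta = atan2(-12, -17) = 215.2176 degrees

r = 20.8087, theta = 215.2176 degrees


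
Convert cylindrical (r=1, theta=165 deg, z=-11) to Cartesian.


x = 1 * cos(165) = -0.9659
y = 1 * sin(165) = 0.2588
z = -11

(-0.9659, 0.2588, -11)


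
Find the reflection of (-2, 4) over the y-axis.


Reflection across y-axis: (x, y) -> (-x, y)
(-2, 4) -> (2, 4)

(2, 4)


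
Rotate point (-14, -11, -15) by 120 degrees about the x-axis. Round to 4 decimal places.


x' = -14
y' = -11*cos(120) - -15*sin(120) = 18.4904
z' = -11*sin(120) + -15*cos(120) = -2.0263

(-14, 18.4904, -2.0263)


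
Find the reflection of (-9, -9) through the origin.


Reflection through origin: (x, y) -> (-x, -y)
(-9, -9) -> (9, 9)

(9, 9)


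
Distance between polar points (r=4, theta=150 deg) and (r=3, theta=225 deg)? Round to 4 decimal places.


d = sqrt(r1^2 + r2^2 - 2*r1*r2*cos(t2-t1))
d = sqrt(4^2 + 3^2 - 2*4*3*cos(225-150)) = 4.3346

4.3346


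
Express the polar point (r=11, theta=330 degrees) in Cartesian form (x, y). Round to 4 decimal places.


x = 11 * cos(330) = 9.5263
y = 11 * sin(330) = -5.5

(9.5263, -5.5)


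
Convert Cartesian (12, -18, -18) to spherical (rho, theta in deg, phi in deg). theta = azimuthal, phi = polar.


rho = sqrt(12^2 + (-18)^2 + (-18)^2) = 28.1425
theta = atan2(-18, 12) = 303.6901 deg
phi = acos(-18/28.1425) = 129.7622 deg

rho = 28.1425, theta = 303.6901 deg, phi = 129.7622 deg


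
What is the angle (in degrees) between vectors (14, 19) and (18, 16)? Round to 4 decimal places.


dot = 14*18 + 19*16 = 556
|u| = 23.6008, |v| = 24.0832
cos(angle) = 0.9782
angle = 11.9821 degrees

11.9821 degrees


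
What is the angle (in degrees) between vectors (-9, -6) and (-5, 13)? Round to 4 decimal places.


dot = -9*-5 + -6*13 = -33
|u| = 10.8167, |v| = 13.9284
cos(angle) = -0.219
angle = 102.6526 degrees

102.6526 degrees


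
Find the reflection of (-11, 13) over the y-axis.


Reflection across y-axis: (x, y) -> (-x, y)
(-11, 13) -> (11, 13)

(11, 13)


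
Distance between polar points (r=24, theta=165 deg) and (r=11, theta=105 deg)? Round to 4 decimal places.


d = sqrt(r1^2 + r2^2 - 2*r1*r2*cos(t2-t1))
d = sqrt(24^2 + 11^2 - 2*24*11*cos(105-165)) = 20.8087

20.8087


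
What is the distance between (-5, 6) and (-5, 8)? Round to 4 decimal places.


d = sqrt((-5--5)^2 + (8-6)^2) = 2

2


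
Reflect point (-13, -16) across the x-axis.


Reflection across x-axis: (x, y) -> (x, -y)
(-13, -16) -> (-13, 16)

(-13, 16)


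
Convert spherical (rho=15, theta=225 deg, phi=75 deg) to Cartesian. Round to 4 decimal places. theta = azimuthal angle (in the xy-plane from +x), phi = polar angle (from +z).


x = 15 * sin(75) * cos(225) = -10.2452
y = 15 * sin(75) * sin(225) = -10.2452
z = 15 * cos(75) = 3.8823

(-10.2452, -10.2452, 3.8823)


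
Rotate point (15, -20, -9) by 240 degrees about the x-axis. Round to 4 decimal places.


x' = 15
y' = -20*cos(240) - -9*sin(240) = 2.2058
z' = -20*sin(240) + -9*cos(240) = 21.8205

(15, 2.2058, 21.8205)


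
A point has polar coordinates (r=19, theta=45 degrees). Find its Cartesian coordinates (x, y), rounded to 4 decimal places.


x = 19 * cos(45) = 13.435
y = 19 * sin(45) = 13.435

(13.435, 13.435)


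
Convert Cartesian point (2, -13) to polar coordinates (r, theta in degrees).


r = sqrt(2^2 + (-13)^2) = 13.1529
theta = atan2(-13, 2) = 278.7462 degrees

r = 13.1529, theta = 278.7462 degrees


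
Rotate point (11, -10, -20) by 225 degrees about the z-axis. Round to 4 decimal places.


x' = 11*cos(225) - -10*sin(225) = -14.8492
y' = 11*sin(225) + -10*cos(225) = -0.7071
z' = -20

(-14.8492, -0.7071, -20)


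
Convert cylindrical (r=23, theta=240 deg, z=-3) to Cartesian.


x = 23 * cos(240) = -11.5
y = 23 * sin(240) = -19.9186
z = -3

(-11.5, -19.9186, -3)


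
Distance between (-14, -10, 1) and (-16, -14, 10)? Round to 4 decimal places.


d = sqrt((-16--14)^2 + (-14--10)^2 + (10-1)^2) = 10.0499

10.0499


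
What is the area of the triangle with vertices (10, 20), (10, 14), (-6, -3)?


Area = |x1(y2-y3) + x2(y3-y1) + x3(y1-y2)| / 2
= |10*(14--3) + 10*(-3-20) + -6*(20-14)| / 2
= 48

48


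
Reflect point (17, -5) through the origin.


Reflection through origin: (x, y) -> (-x, -y)
(17, -5) -> (-17, 5)

(-17, 5)


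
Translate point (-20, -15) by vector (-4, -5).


Translation: (x+dx, y+dy) = (-20+-4, -15+-5) = (-24, -20)

(-24, -20)


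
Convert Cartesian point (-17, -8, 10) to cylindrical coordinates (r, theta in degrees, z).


r = sqrt((-17)^2 + (-8)^2) = 18.7883
theta = atan2(-8, -17) = 205.2011 deg
z = 10

r = 18.7883, theta = 205.2011 deg, z = 10


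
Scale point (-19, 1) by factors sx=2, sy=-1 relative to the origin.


Scaling: (x*sx, y*sy) = (-19*2, 1*-1) = (-38, -1)

(-38, -1)


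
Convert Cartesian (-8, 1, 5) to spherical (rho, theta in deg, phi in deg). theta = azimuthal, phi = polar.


rho = sqrt((-8)^2 + 1^2 + 5^2) = 9.4868
theta = atan2(1, -8) = 172.875 deg
phi = acos(5/9.4868) = 58.1939 deg

rho = 9.4868, theta = 172.875 deg, phi = 58.1939 deg


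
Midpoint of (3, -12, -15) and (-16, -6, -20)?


Midpoint = ((3+-16)/2, (-12+-6)/2, (-15+-20)/2) = (-6.5, -9, -17.5)

(-6.5, -9, -17.5)


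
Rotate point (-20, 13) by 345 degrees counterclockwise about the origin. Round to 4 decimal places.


x' = -20*cos(345) - 13*sin(345) = -15.9539
y' = -20*sin(345) + 13*cos(345) = 17.7334

(-15.9539, 17.7334)


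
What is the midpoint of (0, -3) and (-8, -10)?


Midpoint = ((0+-8)/2, (-3+-10)/2) = (-4, -6.5)

(-4, -6.5)


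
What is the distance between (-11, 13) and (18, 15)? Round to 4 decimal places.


d = sqrt((18--11)^2 + (15-13)^2) = 29.0689

29.0689


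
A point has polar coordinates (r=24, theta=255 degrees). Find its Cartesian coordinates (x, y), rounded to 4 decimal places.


x = 24 * cos(255) = -6.2117
y = 24 * sin(255) = -23.1822

(-6.2117, -23.1822)


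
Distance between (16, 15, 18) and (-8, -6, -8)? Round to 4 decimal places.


d = sqrt((-8-16)^2 + (-6-15)^2 + (-8-18)^2) = 41.1461

41.1461


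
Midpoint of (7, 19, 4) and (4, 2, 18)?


Midpoint = ((7+4)/2, (19+2)/2, (4+18)/2) = (5.5, 10.5, 11)

(5.5, 10.5, 11)


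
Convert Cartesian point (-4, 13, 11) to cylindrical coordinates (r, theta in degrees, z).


r = sqrt((-4)^2 + 13^2) = 13.6015
theta = atan2(13, -4) = 107.1027 deg
z = 11

r = 13.6015, theta = 107.1027 deg, z = 11


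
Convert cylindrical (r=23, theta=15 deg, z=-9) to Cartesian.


x = 23 * cos(15) = 22.2163
y = 23 * sin(15) = 5.9528
z = -9

(22.2163, 5.9528, -9)


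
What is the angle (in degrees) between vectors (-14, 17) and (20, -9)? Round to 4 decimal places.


dot = -14*20 + 17*-9 = -433
|u| = 22.0227, |v| = 21.9317
cos(angle) = -0.8965
angle = 153.7002 degrees

153.7002 degrees


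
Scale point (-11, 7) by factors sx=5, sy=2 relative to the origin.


Scaling: (x*sx, y*sy) = (-11*5, 7*2) = (-55, 14)

(-55, 14)


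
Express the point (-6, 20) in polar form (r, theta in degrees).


r = sqrt((-6)^2 + 20^2) = 20.8806
theta = atan2(20, -6) = 106.6992 degrees

r = 20.8806, theta = 106.6992 degrees


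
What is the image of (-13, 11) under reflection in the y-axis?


Reflection across y-axis: (x, y) -> (-x, y)
(-13, 11) -> (13, 11)

(13, 11)


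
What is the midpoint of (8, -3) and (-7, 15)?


Midpoint = ((8+-7)/2, (-3+15)/2) = (0.5, 6)

(0.5, 6)


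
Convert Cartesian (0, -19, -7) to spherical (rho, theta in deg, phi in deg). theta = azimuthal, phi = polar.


rho = sqrt(0^2 + (-19)^2 + (-7)^2) = 20.2485
theta = atan2(-19, 0) = 270 deg
phi = acos(-7/20.2485) = 110.2249 deg

rho = 20.2485, theta = 270 deg, phi = 110.2249 deg


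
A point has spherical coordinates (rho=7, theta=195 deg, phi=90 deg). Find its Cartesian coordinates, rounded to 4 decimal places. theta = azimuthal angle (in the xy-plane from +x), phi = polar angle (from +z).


x = 7 * sin(90) * cos(195) = -6.7615
y = 7 * sin(90) * sin(195) = -1.8117
z = 7 * cos(90) = 0

(-6.7615, -1.8117, 0)


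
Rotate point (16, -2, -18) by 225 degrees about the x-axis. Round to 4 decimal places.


x' = 16
y' = -2*cos(225) - -18*sin(225) = -11.3137
z' = -2*sin(225) + -18*cos(225) = 14.1421

(16, -11.3137, 14.1421)


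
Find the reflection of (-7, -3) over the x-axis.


Reflection across x-axis: (x, y) -> (x, -y)
(-7, -3) -> (-7, 3)

(-7, 3)


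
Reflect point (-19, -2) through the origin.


Reflection through origin: (x, y) -> (-x, -y)
(-19, -2) -> (19, 2)

(19, 2)


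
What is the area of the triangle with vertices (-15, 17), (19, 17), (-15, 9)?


Area = |x1(y2-y3) + x2(y3-y1) + x3(y1-y2)| / 2
= |-15*(17-9) + 19*(9-17) + -15*(17-17)| / 2
= 136

136


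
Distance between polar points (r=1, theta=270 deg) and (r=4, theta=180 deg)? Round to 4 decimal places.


d = sqrt(r1^2 + r2^2 - 2*r1*r2*cos(t2-t1))
d = sqrt(1^2 + 4^2 - 2*1*4*cos(180-270)) = 4.1231

4.1231


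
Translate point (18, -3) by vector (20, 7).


Translation: (x+dx, y+dy) = (18+20, -3+7) = (38, 4)

(38, 4)


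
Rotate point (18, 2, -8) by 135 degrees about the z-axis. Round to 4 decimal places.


x' = 18*cos(135) - 2*sin(135) = -14.1421
y' = 18*sin(135) + 2*cos(135) = 11.3137
z' = -8

(-14.1421, 11.3137, -8)


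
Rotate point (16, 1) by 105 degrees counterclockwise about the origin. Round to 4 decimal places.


x' = 16*cos(105) - 1*sin(105) = -5.107
y' = 16*sin(105) + 1*cos(105) = 15.196

(-5.107, 15.196)


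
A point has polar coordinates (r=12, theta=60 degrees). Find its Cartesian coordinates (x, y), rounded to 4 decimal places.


x = 12 * cos(60) = 6
y = 12 * sin(60) = 10.3923

(6, 10.3923)


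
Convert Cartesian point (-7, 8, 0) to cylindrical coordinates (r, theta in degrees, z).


r = sqrt((-7)^2 + 8^2) = 10.6301
theta = atan2(8, -7) = 131.1859 deg
z = 0

r = 10.6301, theta = 131.1859 deg, z = 0


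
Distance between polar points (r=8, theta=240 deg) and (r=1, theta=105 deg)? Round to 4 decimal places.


d = sqrt(r1^2 + r2^2 - 2*r1*r2*cos(t2-t1))
d = sqrt(8^2 + 1^2 - 2*8*1*cos(105-240)) = 8.7358

8.7358


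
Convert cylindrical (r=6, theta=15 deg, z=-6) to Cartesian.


x = 6 * cos(15) = 5.7956
y = 6 * sin(15) = 1.5529
z = -6

(5.7956, 1.5529, -6)


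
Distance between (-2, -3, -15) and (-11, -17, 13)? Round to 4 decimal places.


d = sqrt((-11--2)^2 + (-17--3)^2 + (13--15)^2) = 32.573

32.573


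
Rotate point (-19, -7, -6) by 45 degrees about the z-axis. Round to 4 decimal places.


x' = -19*cos(45) - -7*sin(45) = -8.4853
y' = -19*sin(45) + -7*cos(45) = -18.3848
z' = -6

(-8.4853, -18.3848, -6)


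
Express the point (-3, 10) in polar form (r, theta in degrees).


r = sqrt((-3)^2 + 10^2) = 10.4403
theta = atan2(10, -3) = 106.6992 degrees

r = 10.4403, theta = 106.6992 degrees


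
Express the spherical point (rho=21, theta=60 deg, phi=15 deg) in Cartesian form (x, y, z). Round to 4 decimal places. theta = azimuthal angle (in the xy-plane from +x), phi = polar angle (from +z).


x = 21 * sin(15) * cos(60) = 2.7176
y = 21 * sin(15) * sin(60) = 4.707
z = 21 * cos(15) = 20.2844

(2.7176, 4.707, 20.2844)


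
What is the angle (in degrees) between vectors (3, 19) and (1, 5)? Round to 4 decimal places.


dot = 3*1 + 19*5 = 98
|u| = 19.2354, |v| = 5.099
cos(angle) = 0.9992
angle = 2.3373 degrees

2.3373 degrees


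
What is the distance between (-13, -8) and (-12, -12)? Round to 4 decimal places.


d = sqrt((-12--13)^2 + (-12--8)^2) = 4.1231

4.1231


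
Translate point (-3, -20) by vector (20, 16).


Translation: (x+dx, y+dy) = (-3+20, -20+16) = (17, -4)

(17, -4)


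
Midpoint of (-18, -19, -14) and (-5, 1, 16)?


Midpoint = ((-18+-5)/2, (-19+1)/2, (-14+16)/2) = (-11.5, -9, 1)

(-11.5, -9, 1)


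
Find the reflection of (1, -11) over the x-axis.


Reflection across x-axis: (x, y) -> (x, -y)
(1, -11) -> (1, 11)

(1, 11)


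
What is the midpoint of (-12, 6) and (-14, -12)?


Midpoint = ((-12+-14)/2, (6+-12)/2) = (-13, -3)

(-13, -3)


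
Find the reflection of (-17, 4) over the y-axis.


Reflection across y-axis: (x, y) -> (-x, y)
(-17, 4) -> (17, 4)

(17, 4)


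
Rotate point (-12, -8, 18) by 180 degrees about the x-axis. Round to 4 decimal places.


x' = -12
y' = -8*cos(180) - 18*sin(180) = 8
z' = -8*sin(180) + 18*cos(180) = -18

(-12, 8, -18)


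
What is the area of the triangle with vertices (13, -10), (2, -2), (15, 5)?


Area = |x1(y2-y3) + x2(y3-y1) + x3(y1-y2)| / 2
= |13*(-2-5) + 2*(5--10) + 15*(-10--2)| / 2
= 90.5

90.5


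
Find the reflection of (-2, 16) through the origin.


Reflection through origin: (x, y) -> (-x, -y)
(-2, 16) -> (2, -16)

(2, -16)


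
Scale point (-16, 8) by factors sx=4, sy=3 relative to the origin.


Scaling: (x*sx, y*sy) = (-16*4, 8*3) = (-64, 24)

(-64, 24)


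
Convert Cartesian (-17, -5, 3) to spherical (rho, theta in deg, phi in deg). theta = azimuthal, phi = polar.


rho = sqrt((-17)^2 + (-5)^2 + 3^2) = 17.9722
theta = atan2(-5, -17) = 196.3895 deg
phi = acos(3/17.9722) = 80.391 deg

rho = 17.9722, theta = 196.3895 deg, phi = 80.391 deg


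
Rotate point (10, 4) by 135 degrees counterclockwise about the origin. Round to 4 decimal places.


x' = 10*cos(135) - 4*sin(135) = -9.8995
y' = 10*sin(135) + 4*cos(135) = 4.2426

(-9.8995, 4.2426)


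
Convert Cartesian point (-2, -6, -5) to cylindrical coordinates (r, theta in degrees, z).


r = sqrt((-2)^2 + (-6)^2) = 6.3246
theta = atan2(-6, -2) = 251.5651 deg
z = -5

r = 6.3246, theta = 251.5651 deg, z = -5


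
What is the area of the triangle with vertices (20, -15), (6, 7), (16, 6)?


Area = |x1(y2-y3) + x2(y3-y1) + x3(y1-y2)| / 2
= |20*(7-6) + 6*(6--15) + 16*(-15-7)| / 2
= 103

103


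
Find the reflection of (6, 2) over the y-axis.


Reflection across y-axis: (x, y) -> (-x, y)
(6, 2) -> (-6, 2)

(-6, 2)


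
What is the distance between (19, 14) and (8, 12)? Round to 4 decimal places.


d = sqrt((8-19)^2 + (12-14)^2) = 11.1803

11.1803


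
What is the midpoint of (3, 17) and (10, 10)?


Midpoint = ((3+10)/2, (17+10)/2) = (6.5, 13.5)

(6.5, 13.5)


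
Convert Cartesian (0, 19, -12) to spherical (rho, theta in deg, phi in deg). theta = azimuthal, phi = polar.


rho = sqrt(0^2 + 19^2 + (-12)^2) = 22.4722
theta = atan2(19, 0) = 90 deg
phi = acos(-12/22.4722) = 122.2756 deg

rho = 22.4722, theta = 90 deg, phi = 122.2756 deg


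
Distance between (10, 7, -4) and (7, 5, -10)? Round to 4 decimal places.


d = sqrt((7-10)^2 + (5-7)^2 + (-10--4)^2) = 7

7


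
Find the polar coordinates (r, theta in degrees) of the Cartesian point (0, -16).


r = sqrt(0^2 + (-16)^2) = 16
theta = atan2(-16, 0) = 270 degrees

r = 16, theta = 270 degrees


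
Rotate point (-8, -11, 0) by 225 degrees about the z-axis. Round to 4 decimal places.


x' = -8*cos(225) - -11*sin(225) = -2.1213
y' = -8*sin(225) + -11*cos(225) = 13.435
z' = 0

(-2.1213, 13.435, 0)


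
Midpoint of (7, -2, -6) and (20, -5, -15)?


Midpoint = ((7+20)/2, (-2+-5)/2, (-6+-15)/2) = (13.5, -3.5, -10.5)

(13.5, -3.5, -10.5)


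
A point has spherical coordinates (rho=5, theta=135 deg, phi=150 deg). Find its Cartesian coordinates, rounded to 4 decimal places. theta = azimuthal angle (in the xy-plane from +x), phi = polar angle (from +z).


x = 5 * sin(150) * cos(135) = -1.7678
y = 5 * sin(150) * sin(135) = 1.7678
z = 5 * cos(150) = -4.3301

(-1.7678, 1.7678, -4.3301)


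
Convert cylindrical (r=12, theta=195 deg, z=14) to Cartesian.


x = 12 * cos(195) = -11.5911
y = 12 * sin(195) = -3.1058
z = 14

(-11.5911, -3.1058, 14)


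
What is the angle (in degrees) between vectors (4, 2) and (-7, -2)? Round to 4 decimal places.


dot = 4*-7 + 2*-2 = -32
|u| = 4.4721, |v| = 7.2801
cos(angle) = -0.9829
angle = 169.3803 degrees

169.3803 degrees


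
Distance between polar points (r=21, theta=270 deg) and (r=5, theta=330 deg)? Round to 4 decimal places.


d = sqrt(r1^2 + r2^2 - 2*r1*r2*cos(t2-t1))
d = sqrt(21^2 + 5^2 - 2*21*5*cos(330-270)) = 19

19


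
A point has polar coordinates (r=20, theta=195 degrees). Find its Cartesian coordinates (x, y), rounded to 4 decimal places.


x = 20 * cos(195) = -19.3185
y = 20 * sin(195) = -5.1764

(-19.3185, -5.1764)


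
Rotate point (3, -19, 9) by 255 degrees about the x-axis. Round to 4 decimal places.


x' = 3
y' = -19*cos(255) - 9*sin(255) = 13.6109
z' = -19*sin(255) + 9*cos(255) = 16.0232

(3, 13.6109, 16.0232)


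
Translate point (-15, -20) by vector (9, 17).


Translation: (x+dx, y+dy) = (-15+9, -20+17) = (-6, -3)

(-6, -3)


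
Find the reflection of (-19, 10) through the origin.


Reflection through origin: (x, y) -> (-x, -y)
(-19, 10) -> (19, -10)

(19, -10)


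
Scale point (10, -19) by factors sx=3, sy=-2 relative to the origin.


Scaling: (x*sx, y*sy) = (10*3, -19*-2) = (30, 38)

(30, 38)


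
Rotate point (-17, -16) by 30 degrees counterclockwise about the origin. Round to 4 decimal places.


x' = -17*cos(30) - -16*sin(30) = -6.7224
y' = -17*sin(30) + -16*cos(30) = -22.3564

(-6.7224, -22.3564)


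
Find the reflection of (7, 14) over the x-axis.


Reflection across x-axis: (x, y) -> (x, -y)
(7, 14) -> (7, -14)

(7, -14)


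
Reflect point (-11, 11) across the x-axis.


Reflection across x-axis: (x, y) -> (x, -y)
(-11, 11) -> (-11, -11)

(-11, -11)


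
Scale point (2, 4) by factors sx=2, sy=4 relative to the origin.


Scaling: (x*sx, y*sy) = (2*2, 4*4) = (4, 16)

(4, 16)


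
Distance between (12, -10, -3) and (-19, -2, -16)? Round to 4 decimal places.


d = sqrt((-19-12)^2 + (-2--10)^2 + (-16--3)^2) = 34.5543

34.5543


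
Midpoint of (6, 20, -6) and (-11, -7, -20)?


Midpoint = ((6+-11)/2, (20+-7)/2, (-6+-20)/2) = (-2.5, 6.5, -13)

(-2.5, 6.5, -13)


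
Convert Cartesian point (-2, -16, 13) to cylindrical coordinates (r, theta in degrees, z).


r = sqrt((-2)^2 + (-16)^2) = 16.1245
theta = atan2(-16, -2) = 262.875 deg
z = 13

r = 16.1245, theta = 262.875 deg, z = 13


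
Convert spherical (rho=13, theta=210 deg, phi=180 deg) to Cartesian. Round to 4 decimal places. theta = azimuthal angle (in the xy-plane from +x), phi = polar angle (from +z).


x = 13 * sin(180) * cos(210) = 0
y = 13 * sin(180) * sin(210) = 0
z = 13 * cos(180) = -13

(0, 0, -13)


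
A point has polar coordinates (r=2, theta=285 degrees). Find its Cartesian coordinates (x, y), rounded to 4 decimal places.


x = 2 * cos(285) = 0.5176
y = 2 * sin(285) = -1.9319

(0.5176, -1.9319)


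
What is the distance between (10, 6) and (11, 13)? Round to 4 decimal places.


d = sqrt((11-10)^2 + (13-6)^2) = 7.0711

7.0711


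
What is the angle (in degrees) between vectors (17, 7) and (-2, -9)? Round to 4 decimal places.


dot = 17*-2 + 7*-9 = -97
|u| = 18.3848, |v| = 9.2195
cos(angle) = -0.5723
angle = 124.9089 degrees

124.9089 degrees


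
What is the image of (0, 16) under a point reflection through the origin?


Reflection through origin: (x, y) -> (-x, -y)
(0, 16) -> (0, -16)

(0, -16)


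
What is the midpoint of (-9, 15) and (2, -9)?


Midpoint = ((-9+2)/2, (15+-9)/2) = (-3.5, 3)

(-3.5, 3)


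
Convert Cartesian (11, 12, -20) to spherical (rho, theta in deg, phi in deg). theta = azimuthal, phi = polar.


rho = sqrt(11^2 + 12^2 + (-20)^2) = 25.7876
theta = atan2(12, 11) = 47.4896 deg
phi = acos(-20/25.7876) = 140.8564 deg

rho = 25.7876, theta = 47.4896 deg, phi = 140.8564 deg


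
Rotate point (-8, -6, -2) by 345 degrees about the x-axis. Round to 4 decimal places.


x' = -8
y' = -6*cos(345) - -2*sin(345) = -6.3132
z' = -6*sin(345) + -2*cos(345) = -0.3789

(-8, -6.3132, -0.3789)


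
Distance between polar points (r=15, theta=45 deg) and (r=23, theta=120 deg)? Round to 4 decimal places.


d = sqrt(r1^2 + r2^2 - 2*r1*r2*cos(t2-t1))
d = sqrt(15^2 + 23^2 - 2*15*23*cos(120-45)) = 23.9878

23.9878


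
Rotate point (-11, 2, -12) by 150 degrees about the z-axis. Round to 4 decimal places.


x' = -11*cos(150) - 2*sin(150) = 8.5263
y' = -11*sin(150) + 2*cos(150) = -7.2321
z' = -12

(8.5263, -7.2321, -12)


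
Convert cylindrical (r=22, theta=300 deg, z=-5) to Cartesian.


x = 22 * cos(300) = 11
y = 22 * sin(300) = -19.0526
z = -5

(11, -19.0526, -5)


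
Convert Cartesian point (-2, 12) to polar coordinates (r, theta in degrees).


r = sqrt((-2)^2 + 12^2) = 12.1655
theta = atan2(12, -2) = 99.4623 degrees

r = 12.1655, theta = 99.4623 degrees


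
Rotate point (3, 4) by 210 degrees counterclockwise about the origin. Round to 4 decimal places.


x' = 3*cos(210) - 4*sin(210) = -0.5981
y' = 3*sin(210) + 4*cos(210) = -4.9641

(-0.5981, -4.9641)


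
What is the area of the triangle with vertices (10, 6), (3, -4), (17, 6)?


Area = |x1(y2-y3) + x2(y3-y1) + x3(y1-y2)| / 2
= |10*(-4-6) + 3*(6-6) + 17*(6--4)| / 2
= 35

35


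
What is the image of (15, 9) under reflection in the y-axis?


Reflection across y-axis: (x, y) -> (-x, y)
(15, 9) -> (-15, 9)

(-15, 9)


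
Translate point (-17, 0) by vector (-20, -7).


Translation: (x+dx, y+dy) = (-17+-20, 0+-7) = (-37, -7)

(-37, -7)


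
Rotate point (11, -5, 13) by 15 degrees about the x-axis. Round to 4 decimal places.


x' = 11
y' = -5*cos(15) - 13*sin(15) = -8.1943
z' = -5*sin(15) + 13*cos(15) = 11.2629

(11, -8.1943, 11.2629)


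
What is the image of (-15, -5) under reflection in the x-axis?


Reflection across x-axis: (x, y) -> (x, -y)
(-15, -5) -> (-15, 5)

(-15, 5)


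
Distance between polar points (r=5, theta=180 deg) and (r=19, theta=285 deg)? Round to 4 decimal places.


d = sqrt(r1^2 + r2^2 - 2*r1*r2*cos(t2-t1))
d = sqrt(5^2 + 19^2 - 2*5*19*cos(285-180)) = 20.8609

20.8609


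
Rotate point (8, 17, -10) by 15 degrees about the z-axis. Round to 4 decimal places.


x' = 8*cos(15) - 17*sin(15) = 3.3275
y' = 8*sin(15) + 17*cos(15) = 18.4913
z' = -10

(3.3275, 18.4913, -10)


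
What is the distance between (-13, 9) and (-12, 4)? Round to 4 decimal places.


d = sqrt((-12--13)^2 + (4-9)^2) = 5.099

5.099


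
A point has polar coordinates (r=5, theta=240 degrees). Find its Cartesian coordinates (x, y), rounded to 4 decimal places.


x = 5 * cos(240) = -2.5
y = 5 * sin(240) = -4.3301

(-2.5, -4.3301)


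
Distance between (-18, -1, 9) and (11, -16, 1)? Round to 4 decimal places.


d = sqrt((11--18)^2 + (-16--1)^2 + (1-9)^2) = 33.6155

33.6155


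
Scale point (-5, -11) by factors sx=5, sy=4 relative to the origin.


Scaling: (x*sx, y*sy) = (-5*5, -11*4) = (-25, -44)

(-25, -44)


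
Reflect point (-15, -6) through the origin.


Reflection through origin: (x, y) -> (-x, -y)
(-15, -6) -> (15, 6)

(15, 6)


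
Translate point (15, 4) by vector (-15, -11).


Translation: (x+dx, y+dy) = (15+-15, 4+-11) = (0, -7)

(0, -7)


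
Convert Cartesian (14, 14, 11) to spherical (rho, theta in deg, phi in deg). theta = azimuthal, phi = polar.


rho = sqrt(14^2 + 14^2 + 11^2) = 22.6495
theta = atan2(14, 14) = 45 deg
phi = acos(11/22.6495) = 60.9442 deg

rho = 22.6495, theta = 45 deg, phi = 60.9442 deg
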